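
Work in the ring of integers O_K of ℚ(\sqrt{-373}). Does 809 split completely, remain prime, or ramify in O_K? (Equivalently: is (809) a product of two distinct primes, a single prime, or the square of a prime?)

d = -373 ≡ 3 (mod 4), so O_K = ℤ[√-373] and disc(K) = 4d = -1492.
809 ∤ -1492, so 809 is unramified.
Legendre symbol by Euler's criterion: (-373/809) ≡ (-373)^404 ≡ 1 (mod 809), i.e. (-373/809) = 1.
d is a quadratic residue mod p, hence 809 splits in O_K.

p splits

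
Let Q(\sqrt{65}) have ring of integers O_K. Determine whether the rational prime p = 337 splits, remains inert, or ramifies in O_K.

remains prime (inert)

Since 65 ≡ 1 mod 4, the ring of integers is ℤ[(1+√65)/2] with discriminant 65.
disc(K) = 65 is not divisible by 337; 337 is unramified.
(65/337) = 65^168 mod 337 = 336, giving Legendre symbol -1.
Legendre symbol -1 ⇒ 337 is inert.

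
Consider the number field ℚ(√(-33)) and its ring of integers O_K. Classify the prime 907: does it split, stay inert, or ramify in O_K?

Since -33 ≢ 1 mod 4, the ring of integers is ℤ[√-33] with discriminant 4·(-33) = -132.
907 ∤ -132, so 907 is unramified.
Compute (-33/907) via Euler: 874^((907-1)/2) mod 907 = 906, so (-33/907) = -1.
Legendre symbol -1 ⇒ 907 is inert.

inert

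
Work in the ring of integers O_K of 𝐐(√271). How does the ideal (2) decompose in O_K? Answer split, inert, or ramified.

ramified — (2) = 𝔭²

271 mod 4 = 3, hence disc K = 4·271 = 1084 and O_K = ℤ[√271].
disc(K) = 1084 = 2·542, so p = 2 is ramified.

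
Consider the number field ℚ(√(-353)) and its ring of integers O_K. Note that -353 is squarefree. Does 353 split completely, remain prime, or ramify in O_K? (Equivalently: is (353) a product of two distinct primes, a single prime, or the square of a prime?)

ramifies in O_K

-353 mod 4 = 3, hence disc K = 4·(-353) = -1412 and O_K = ℤ[√-353].
disc(K) = -1412 = 353·(-4), so p = 353 is ramified.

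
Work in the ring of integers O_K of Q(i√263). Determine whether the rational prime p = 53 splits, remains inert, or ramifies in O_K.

p is inert

-263 mod 4 = 1, hence disc K = -263 and O_K = ℤ[(1+√-263)/2].
53 ∤ -263, so 53 is unramified.
Euler's criterion: (-263)^26 mod 53 = 52. Thus (-263|53) = -1.
(-263/53) = -1, so 53 is inert.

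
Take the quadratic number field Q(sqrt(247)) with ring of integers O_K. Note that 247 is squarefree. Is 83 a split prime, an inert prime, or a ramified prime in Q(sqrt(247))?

split — (83) = 𝔭₁𝔭₂ with 𝔭₁ ≠ 𝔭₂

Since 247 ≢ 1 mod 4, the ring of integers is ℤ[√247] with discriminant 4·247 = 988.
83 ∤ 988, so 83 is unramified.
Legendre symbol by Euler's criterion: (247/83) ≡ 247^41 ≡ 1 (mod 83), i.e. (247/83) = 1.
(247/83) = 1, so 83 splits.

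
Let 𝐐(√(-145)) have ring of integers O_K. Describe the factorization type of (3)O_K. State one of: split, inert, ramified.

-145 mod 4 = 3, hence disc K = 4·(-145) = -580 and O_K = ℤ[√-145].
disc(K) = -580 is not divisible by 3; 3 is unramified.
(-145/3) = 2^1 mod 3 = 2, giving Legendre symbol -1.
d is a non-residue mod p, hence 3 remains inert in O_K.

3 remains inert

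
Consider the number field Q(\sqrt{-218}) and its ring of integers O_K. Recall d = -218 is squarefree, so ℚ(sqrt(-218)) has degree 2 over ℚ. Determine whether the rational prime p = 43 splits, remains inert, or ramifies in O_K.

splits completely

Since -218 ≢ 1 mod 4, the ring of integers is ℤ[√-218] with discriminant 4·(-218) = -872.
disc(K) = -872 is not divisible by 43; 43 is unramified.
Compute (-218/43) via Euler: 40^((43-1)/2) mod 43 = 1, so (-218/43) = 1.
d is a quadratic residue mod p, hence 43 splits in O_K.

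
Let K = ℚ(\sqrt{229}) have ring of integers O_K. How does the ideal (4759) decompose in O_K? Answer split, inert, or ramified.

Since 229 ≡ 1 mod 4, the ring of integers is ℤ[(1+√229)/2] with discriminant 229.
4759 ∤ 229, so 4759 is unramified.
(229/4759) = 229^2379 mod 4759 = 4758, giving Legendre symbol -1.
Legendre symbol -1 ⇒ 4759 is inert.

p is inert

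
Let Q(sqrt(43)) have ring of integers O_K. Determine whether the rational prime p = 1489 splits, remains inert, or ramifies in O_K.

p is inert

Since 43 ≢ 1 mod 4, the ring of integers is ℤ[√43] with discriminant 4·43 = 172.
1489 ∤ 172, so 1489 is unramified.
Legendre symbol by Euler's criterion: (43/1489) ≡ 43^744 ≡ 1488 (mod 1489), i.e. (43/1489) = -1.
Legendre symbol -1 ⇒ 1489 is inert.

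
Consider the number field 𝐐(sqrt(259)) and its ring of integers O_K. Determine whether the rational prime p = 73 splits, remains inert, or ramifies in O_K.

p is inert

Since 259 ≢ 1 mod 4, the ring of integers is ℤ[√259] with discriminant 4·259 = 1036.
disc(K) = 1036 is not divisible by 73; 73 is unramified.
(259/73) = 40^36 mod 73 = 72, giving Legendre symbol -1.
(259/73) = -1, so 73 is inert.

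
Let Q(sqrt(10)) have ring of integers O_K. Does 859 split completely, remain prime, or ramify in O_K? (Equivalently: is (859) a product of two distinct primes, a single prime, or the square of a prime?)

inert — (859) stays prime in O_K

10 mod 4 = 2, hence disc K = 4·10 = 40 and O_K = ℤ[√10].
disc(K) = 40 is not divisible by 859; 859 is unramified.
Compute (10/859) via Euler: 10^((859-1)/2) mod 859 = 858, so (10/859) = -1.
Legendre symbol -1 ⇒ 859 is inert.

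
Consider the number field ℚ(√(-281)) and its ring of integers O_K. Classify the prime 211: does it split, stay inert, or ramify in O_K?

Since -281 ≢ 1 mod 4, the ring of integers is ℤ[√-281] with discriminant 4·(-281) = -1124.
disc(K) = -1124 is not divisible by 211; 211 is unramified.
Compute (-281/211) via Euler: 141^((211-1)/2) mod 211 = 210, so (-281/211) = -1.
d is a non-residue mod p, hence 211 remains inert in O_K.

inert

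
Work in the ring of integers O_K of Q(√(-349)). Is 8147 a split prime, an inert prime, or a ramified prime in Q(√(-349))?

8147 splits in O_K

Since -349 ≢ 1 mod 4, the ring of integers is ℤ[√-349] with discriminant 4·(-349) = -1396.
Since gcd(8147, -1396) = 1 the prime 8147 does not ramify.
Euler's criterion: (-349)^4073 mod 8147 = 1. Thus (-349|8147) = 1.
d is a quadratic residue mod p, hence 8147 splits in O_K.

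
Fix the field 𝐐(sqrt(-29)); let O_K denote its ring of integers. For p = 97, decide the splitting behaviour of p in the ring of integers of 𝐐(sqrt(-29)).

97 remains inert

Since -29 ≢ 1 mod 4, the ring of integers is ℤ[√-29] with discriminant 4·(-29) = -116.
disc(K) = -116 is not divisible by 97; 97 is unramified.
Euler's criterion: (-29)^48 mod 97 = 96. Thus (-29|97) = -1.
Legendre symbol -1 ⇒ 97 is inert.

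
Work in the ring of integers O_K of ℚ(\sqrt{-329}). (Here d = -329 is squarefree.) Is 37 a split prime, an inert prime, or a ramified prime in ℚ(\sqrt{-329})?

splits completely

d = -329 ≡ 3 (mod 4), so O_K = ℤ[√-329] and disc(K) = 4d = -1316.
37 ∤ -1316, so 37 is unramified.
Euler's criterion: (-329)^18 mod 37 = 1. Thus (-329|37) = 1.
Legendre symbol 1 ⇒ 37 is split.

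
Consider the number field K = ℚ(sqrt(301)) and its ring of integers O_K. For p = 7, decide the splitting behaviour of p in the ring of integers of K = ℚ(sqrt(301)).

d = 301 ≡ 1 (mod 4), so O_K = ℤ[(1+√301)/2] and disc(K) = d = 301.
disc(K) = 301 = 7·43, so p = 7 is ramified.

ramified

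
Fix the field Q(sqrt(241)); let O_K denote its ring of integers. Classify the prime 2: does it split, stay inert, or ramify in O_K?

2 splits in O_K

241 mod 4 = 1, hence disc K = 241 and O_K = ℤ[(1+√241)/2].
2 ∤ 241, so 2 is unramified.
d ≡ 1 (mod 8); the supplementary law gives 2 split.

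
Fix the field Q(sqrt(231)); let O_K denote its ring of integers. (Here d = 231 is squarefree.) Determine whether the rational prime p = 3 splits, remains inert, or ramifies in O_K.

231 mod 4 = 3, hence disc K = 4·231 = 924 and O_K = ℤ[√231].
disc(K) = 924 = 3·308, so p = 3 is ramified.

p ramifies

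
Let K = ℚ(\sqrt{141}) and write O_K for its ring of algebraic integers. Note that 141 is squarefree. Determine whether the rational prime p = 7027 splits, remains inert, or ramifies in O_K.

Since 141 ≡ 1 mod 4, the ring of integers is ℤ[(1+√141)/2] with discriminant 141.
7027 ∤ 141, so 7027 is unramified.
(141/7027) = 141^3513 mod 7027 = 1, giving Legendre symbol 1.
Legendre symbol 1 ⇒ 7027 is split.

7027 splits in O_K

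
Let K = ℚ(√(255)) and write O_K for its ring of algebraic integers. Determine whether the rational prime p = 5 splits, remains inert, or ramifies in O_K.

Since 255 ≢ 1 mod 4, the ring of integers is ℤ[√255] with discriminant 4·255 = 1020.
disc(K) = 1020 = 5·204, so p = 5 is ramified.

ramifies in O_K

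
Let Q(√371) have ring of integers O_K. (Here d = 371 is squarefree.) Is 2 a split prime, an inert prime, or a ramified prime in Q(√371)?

371 mod 4 = 3, hence disc K = 4·371 = 1484 and O_K = ℤ[√371].
disc(K) = 1484 = 2·742, so p = 2 is ramified.

ramifies in O_K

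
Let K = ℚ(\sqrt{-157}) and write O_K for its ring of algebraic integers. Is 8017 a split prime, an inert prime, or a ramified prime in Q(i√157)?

split

d = -157 ≡ 3 (mod 4), so O_K = ℤ[√-157] and disc(K) = 4d = -628.
Since gcd(8017, -628) = 1 the prime 8017 does not ramify.
Euler's criterion: (-157)^4008 mod 8017 = 1. Thus (-157|8017) = 1.
(-157/8017) = 1, so 8017 splits.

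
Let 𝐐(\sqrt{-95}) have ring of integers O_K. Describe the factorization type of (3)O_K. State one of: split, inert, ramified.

Since -95 ≡ 1 mod 4, the ring of integers is ℤ[(1+√-95)/2] with discriminant -95.
Since gcd(3, -95) = 1 the prime 3 does not ramify.
(-95/3) = 1^1 mod 3 = 1, giving Legendre symbol 1.
Legendre symbol 1 ⇒ 3 is split.

p splits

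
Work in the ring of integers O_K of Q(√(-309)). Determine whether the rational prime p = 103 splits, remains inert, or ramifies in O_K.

d = -309 ≡ 3 (mod 4), so O_K = ℤ[√-309] and disc(K) = 4d = -1236.
103 divides disc(K) = -1236, so 103 ramifies.

ramified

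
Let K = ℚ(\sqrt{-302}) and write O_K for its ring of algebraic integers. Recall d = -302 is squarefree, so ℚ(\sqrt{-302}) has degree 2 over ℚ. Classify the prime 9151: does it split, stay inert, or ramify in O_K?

p splits

-302 mod 4 = 2, hence disc K = 4·(-302) = -1208 and O_K = ℤ[√-302].
disc(K) = -1208 is not divisible by 9151; 9151 is unramified.
Euler's criterion: (-302)^4575 mod 9151 = 1. Thus (-302|9151) = 1.
d is a quadratic residue mod p, hence 9151 splits in O_K.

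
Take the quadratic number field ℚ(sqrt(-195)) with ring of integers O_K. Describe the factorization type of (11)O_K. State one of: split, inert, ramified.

-195 mod 4 = 1, hence disc K = -195 and O_K = ℤ[(1+√-195)/2].
Since gcd(11, -195) = 1 the prime 11 does not ramify.
Legendre symbol by Euler's criterion: (-195/11) ≡ (-195)^5 ≡ 1 (mod 11), i.e. (-195/11) = 1.
d is a quadratic residue mod p, hence 11 splits in O_K.

split — (11) = 𝔭₁𝔭₂ with 𝔭₁ ≠ 𝔭₂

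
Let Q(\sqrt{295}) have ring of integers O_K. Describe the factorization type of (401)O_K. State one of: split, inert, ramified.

remains prime (inert)

d = 295 ≡ 3 (mod 4), so O_K = ℤ[√295] and disc(K) = 4d = 1180.
disc(K) = 1180 is not divisible by 401; 401 is unramified.
(295/401) = 295^200 mod 401 = 400, giving Legendre symbol -1.
(295/401) = -1, so 401 is inert.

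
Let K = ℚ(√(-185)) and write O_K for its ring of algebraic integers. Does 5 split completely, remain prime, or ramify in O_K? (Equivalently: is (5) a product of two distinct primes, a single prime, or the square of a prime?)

ramified

-185 mod 4 = 3, hence disc K = 4·(-185) = -740 and O_K = ℤ[√-185].
Ramification test: 5 | -740. The prime 5 ramifies in K.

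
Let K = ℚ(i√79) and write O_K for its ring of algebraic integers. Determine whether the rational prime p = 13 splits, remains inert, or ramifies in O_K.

split — (13) = 𝔭₁𝔭₂ with 𝔭₁ ≠ 𝔭₂

Since -79 ≡ 1 mod 4, the ring of integers is ℤ[(1+√-79)/2] with discriminant -79.
Since gcd(13, -79) = 1 the prime 13 does not ramify.
(-79/13) = 12^6 mod 13 = 1, giving Legendre symbol 1.
(-79/13) = 1, so 13 splits.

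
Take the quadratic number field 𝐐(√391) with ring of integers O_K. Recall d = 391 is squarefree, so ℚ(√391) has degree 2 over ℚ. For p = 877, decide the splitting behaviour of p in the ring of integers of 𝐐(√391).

p is inert

Since 391 ≢ 1 mod 4, the ring of integers is ℤ[√391] with discriminant 4·391 = 1564.
877 ∤ 1564, so 877 is unramified.
Compute (391/877) via Euler: 391^((877-1)/2) mod 877 = 876, so (391/877) = -1.
d is a non-residue mod p, hence 877 remains inert in O_K.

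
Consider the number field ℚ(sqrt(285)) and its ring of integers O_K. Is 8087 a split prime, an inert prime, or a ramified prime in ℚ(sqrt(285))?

p is inert

d = 285 ≡ 1 (mod 4), so O_K = ℤ[(1+√285)/2] and disc(K) = d = 285.
8087 ∤ 285, so 8087 is unramified.
Euler's criterion: 285^4043 mod 8087 = 8086. Thus (285|8087) = -1.
d is a non-residue mod p, hence 8087 remains inert in O_K.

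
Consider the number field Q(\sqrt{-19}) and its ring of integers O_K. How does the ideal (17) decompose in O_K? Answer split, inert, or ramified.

split

-19 mod 4 = 1, hence disc K = -19 and O_K = ℤ[(1+√-19)/2].
disc(K) = -19 is not divisible by 17; 17 is unramified.
Legendre symbol by Euler's criterion: (-19/17) ≡ (-19)^8 ≡ 1 (mod 17), i.e. (-19/17) = 1.
d is a quadratic residue mod p, hence 17 splits in O_K.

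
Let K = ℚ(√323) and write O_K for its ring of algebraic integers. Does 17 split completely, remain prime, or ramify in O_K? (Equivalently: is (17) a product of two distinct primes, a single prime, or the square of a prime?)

d = 323 ≡ 3 (mod 4), so O_K = ℤ[√323] and disc(K) = 4d = 1292.
Ramification test: 17 | 1292. The prime 17 ramifies in K.

ramified — (17) = 𝔭²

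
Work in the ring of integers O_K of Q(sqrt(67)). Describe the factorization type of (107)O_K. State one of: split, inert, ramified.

d = 67 ≡ 3 (mod 4), so O_K = ℤ[√67] and disc(K) = 4d = 268.
107 ∤ 268, so 107 is unramified.
Compute (67/107) via Euler: 67^((107-1)/2) mod 107 = 106, so (67/107) = -1.
Legendre symbol -1 ⇒ 107 is inert.

remains prime (inert)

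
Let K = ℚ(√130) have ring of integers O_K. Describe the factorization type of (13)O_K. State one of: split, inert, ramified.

ramified

d = 130 ≡ 2 (mod 4), so O_K = ℤ[√130] and disc(K) = 4d = 520.
13 divides disc(K) = 520, so 13 ramifies.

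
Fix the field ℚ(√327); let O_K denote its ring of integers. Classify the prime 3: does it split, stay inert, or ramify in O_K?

3 is ramified

d = 327 ≡ 3 (mod 4), so O_K = ℤ[√327] and disc(K) = 4d = 1308.
Ramification test: 3 | 1308. The prime 3 ramifies in K.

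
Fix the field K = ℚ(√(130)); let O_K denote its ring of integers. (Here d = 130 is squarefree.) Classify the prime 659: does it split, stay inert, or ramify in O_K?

remains prime (inert)

130 mod 4 = 2, hence disc K = 4·130 = 520 and O_K = ℤ[√130].
659 ∤ 520, so 659 is unramified.
Euler's criterion: 130^329 mod 659 = 658. Thus (130|659) = -1.
d is a non-residue mod p, hence 659 remains inert in O_K.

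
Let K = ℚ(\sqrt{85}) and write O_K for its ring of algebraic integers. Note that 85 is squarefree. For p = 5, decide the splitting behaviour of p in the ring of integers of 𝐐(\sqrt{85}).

5 is ramified

Since 85 ≡ 1 mod 4, the ring of integers is ℤ[(1+√85)/2] with discriminant 85.
Ramification test: 5 | 85. The prime 5 ramifies in K.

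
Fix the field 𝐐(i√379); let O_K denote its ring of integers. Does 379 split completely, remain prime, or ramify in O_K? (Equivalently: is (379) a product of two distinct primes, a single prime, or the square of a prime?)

-379 mod 4 = 1, hence disc K = -379 and O_K = ℤ[(1+√-379)/2].
Ramification test: 379 | -379. The prime 379 ramifies in K.

ramifies in O_K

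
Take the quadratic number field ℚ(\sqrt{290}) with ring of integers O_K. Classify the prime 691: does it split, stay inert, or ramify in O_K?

p is inert

d = 290 ≡ 2 (mod 4), so O_K = ℤ[√290] and disc(K) = 4d = 1160.
Since gcd(691, 1160) = 1 the prime 691 does not ramify.
Euler's criterion: 290^345 mod 691 = 690. Thus (290|691) = -1.
(290/691) = -1, so 691 is inert.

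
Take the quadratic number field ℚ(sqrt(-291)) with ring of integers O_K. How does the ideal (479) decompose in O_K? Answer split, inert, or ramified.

inert — (479) stays prime in O_K

d = -291 ≡ 1 (mod 4), so O_K = ℤ[(1+√-291)/2] and disc(K) = d = -291.
479 ∤ -291, so 479 is unramified.
Compute (-291/479) via Euler: 188^((479-1)/2) mod 479 = 478, so (-291/479) = -1.
(-291/479) = -1, so 479 is inert.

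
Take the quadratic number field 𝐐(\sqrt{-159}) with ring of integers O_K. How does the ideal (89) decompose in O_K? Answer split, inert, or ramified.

inert

-159 mod 4 = 1, hence disc K = -159 and O_K = ℤ[(1+√-159)/2].
Since gcd(89, -159) = 1 the prime 89 does not ramify.
Compute (-159/89) via Euler: 19^((89-1)/2) mod 89 = 88, so (-159/89) = -1.
Legendre symbol -1 ⇒ 89 is inert.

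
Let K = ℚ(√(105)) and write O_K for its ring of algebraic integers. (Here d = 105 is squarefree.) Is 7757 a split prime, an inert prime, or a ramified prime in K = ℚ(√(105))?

split

105 mod 4 = 1, hence disc K = 105 and O_K = ℤ[(1+√105)/2].
disc(K) = 105 is not divisible by 7757; 7757 is unramified.
Compute (105/7757) via Euler: 105^((7757-1)/2) mod 7757 = 1, so (105/7757) = 1.
(105/7757) = 1, so 7757 splits.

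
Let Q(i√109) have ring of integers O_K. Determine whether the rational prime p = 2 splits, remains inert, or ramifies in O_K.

ramified

Since -109 ≢ 1 mod 4, the ring of integers is ℤ[√-109] with discriminant 4·(-109) = -436.
2 divides disc(K) = -436, so 2 ramifies.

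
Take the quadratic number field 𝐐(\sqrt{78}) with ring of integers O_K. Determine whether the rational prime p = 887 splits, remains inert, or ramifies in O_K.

887 splits in O_K

d = 78 ≡ 2 (mod 4), so O_K = ℤ[√78] and disc(K) = 4d = 312.
Since gcd(887, 312) = 1 the prime 887 does not ramify.
Compute (78/887) via Euler: 78^((887-1)/2) mod 887 = 1, so (78/887) = 1.
(78/887) = 1, so 887 splits.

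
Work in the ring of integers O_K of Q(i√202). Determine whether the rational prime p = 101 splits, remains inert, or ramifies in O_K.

-202 mod 4 = 2, hence disc K = 4·(-202) = -808 and O_K = ℤ[√-202].
Ramification test: 101 | -808. The prime 101 ramifies in K.

p ramifies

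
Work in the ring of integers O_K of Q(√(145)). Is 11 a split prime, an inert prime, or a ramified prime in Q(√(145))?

p is inert

145 mod 4 = 1, hence disc K = 145 and O_K = ℤ[(1+√145)/2].
Since gcd(11, 145) = 1 the prime 11 does not ramify.
Legendre symbol by Euler's criterion: (145/11) ≡ 145^5 ≡ 10 (mod 11), i.e. (145/11) = -1.
d is a non-residue mod p, hence 11 remains inert in O_K.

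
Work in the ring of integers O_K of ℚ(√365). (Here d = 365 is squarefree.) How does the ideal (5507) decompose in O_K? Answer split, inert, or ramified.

p is inert

365 mod 4 = 1, hence disc K = 365 and O_K = ℤ[(1+√365)/2].
5507 ∤ 365, so 5507 is unramified.
(365/5507) = 365^2753 mod 5507 = 5506, giving Legendre symbol -1.
(365/5507) = -1, so 5507 is inert.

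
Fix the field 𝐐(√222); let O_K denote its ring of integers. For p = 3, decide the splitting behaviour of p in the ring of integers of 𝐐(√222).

3 is ramified

222 mod 4 = 2, hence disc K = 4·222 = 888 and O_K = ℤ[√222].
disc(K) = 888 = 3·296, so p = 3 is ramified.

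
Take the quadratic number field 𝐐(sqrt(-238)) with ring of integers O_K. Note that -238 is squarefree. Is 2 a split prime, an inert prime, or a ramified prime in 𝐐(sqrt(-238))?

2 is ramified

-238 mod 4 = 2, hence disc K = 4·(-238) = -952 and O_K = ℤ[√-238].
disc(K) = -952 = 2·(-476), so p = 2 is ramified.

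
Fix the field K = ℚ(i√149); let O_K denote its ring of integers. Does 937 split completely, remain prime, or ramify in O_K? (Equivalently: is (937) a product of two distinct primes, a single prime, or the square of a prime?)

-149 mod 4 = 3, hence disc K = 4·(-149) = -596 and O_K = ℤ[√-149].
disc(K) = -596 is not divisible by 937; 937 is unramified.
Euler's criterion: (-149)^468 mod 937 = 936. Thus (-149|937) = -1.
d is a non-residue mod p, hence 937 remains inert in O_K.

inert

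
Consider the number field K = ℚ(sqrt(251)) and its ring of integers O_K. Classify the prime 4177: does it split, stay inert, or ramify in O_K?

Since 251 ≢ 1 mod 4, the ring of integers is ℤ[√251] with discriminant 4·251 = 1004.
Since gcd(4177, 1004) = 1 the prime 4177 does not ramify.
Euler's criterion: 251^2088 mod 4177 = 1. Thus (251|4177) = 1.
d is a quadratic residue mod p, hence 4177 splits in O_K.

split — (4177) = 𝔭₁𝔭₂ with 𝔭₁ ≠ 𝔭₂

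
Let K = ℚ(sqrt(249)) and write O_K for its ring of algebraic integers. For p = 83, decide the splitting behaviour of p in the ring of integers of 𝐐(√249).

Since 249 ≡ 1 mod 4, the ring of integers is ℤ[(1+√249)/2] with discriminant 249.
Ramification test: 83 | 249. The prime 83 ramifies in K.

ramified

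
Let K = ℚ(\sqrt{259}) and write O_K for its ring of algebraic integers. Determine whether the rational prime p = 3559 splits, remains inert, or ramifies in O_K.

Since 259 ≢ 1 mod 4, the ring of integers is ℤ[√259] with discriminant 4·259 = 1036.
disc(K) = 1036 is not divisible by 3559; 3559 is unramified.
Euler's criterion: 259^1779 mod 3559 = 1. Thus (259|3559) = 1.
Legendre symbol 1 ⇒ 3559 is split.

split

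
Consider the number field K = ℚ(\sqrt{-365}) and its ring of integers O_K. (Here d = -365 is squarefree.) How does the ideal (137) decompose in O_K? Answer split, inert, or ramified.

-365 mod 4 = 3, hence disc K = 4·(-365) = -1460 and O_K = ℤ[√-365].
disc(K) = -1460 is not divisible by 137; 137 is unramified.
Euler's criterion: (-365)^68 mod 137 = 136. Thus (-365|137) = -1.
Legendre symbol -1 ⇒ 137 is inert.

137 remains inert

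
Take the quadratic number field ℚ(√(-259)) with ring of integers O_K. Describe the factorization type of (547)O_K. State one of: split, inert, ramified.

p is inert

-259 mod 4 = 1, hence disc K = -259 and O_K = ℤ[(1+√-259)/2].
disc(K) = -259 is not divisible by 547; 547 is unramified.
(-259/547) = 288^273 mod 547 = 546, giving Legendre symbol -1.
Legendre symbol -1 ⇒ 547 is inert.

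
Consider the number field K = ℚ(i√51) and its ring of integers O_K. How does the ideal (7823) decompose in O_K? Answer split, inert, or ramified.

-51 mod 4 = 1, hence disc K = -51 and O_K = ℤ[(1+√-51)/2].
Since gcd(7823, -51) = 1 the prime 7823 does not ramify.
Euler's criterion: (-51)^3911 mod 7823 = 1. Thus (-51|7823) = 1.
d is a quadratic residue mod p, hence 7823 splits in O_K.

p splits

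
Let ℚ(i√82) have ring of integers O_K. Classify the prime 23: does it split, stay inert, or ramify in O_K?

-82 mod 4 = 2, hence disc K = 4·(-82) = -328 and O_K = ℤ[√-82].
Since gcd(23, -328) = 1 the prime 23 does not ramify.
(-82/23) = 10^11 mod 23 = 22, giving Legendre symbol -1.
d is a non-residue mod p, hence 23 remains inert in O_K.

remains prime (inert)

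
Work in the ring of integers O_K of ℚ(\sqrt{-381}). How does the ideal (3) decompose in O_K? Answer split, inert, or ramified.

p ramifies

Since -381 ≢ 1 mod 4, the ring of integers is ℤ[√-381] with discriminant 4·(-381) = -1524.
disc(K) = -1524 = 3·(-508), so p = 3 is ramified.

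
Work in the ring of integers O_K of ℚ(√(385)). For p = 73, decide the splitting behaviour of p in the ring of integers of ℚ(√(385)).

inert — (73) stays prime in O_K

385 mod 4 = 1, hence disc K = 385 and O_K = ℤ[(1+√385)/2].
Since gcd(73, 385) = 1 the prime 73 does not ramify.
Euler's criterion: 385^36 mod 73 = 72. Thus (385|73) = -1.
Legendre symbol -1 ⇒ 73 is inert.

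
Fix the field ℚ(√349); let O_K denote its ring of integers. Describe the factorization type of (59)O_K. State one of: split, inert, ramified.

349 mod 4 = 1, hence disc K = 349 and O_K = ℤ[(1+√349)/2].
disc(K) = 349 is not divisible by 59; 59 is unramified.
Legendre symbol by Euler's criterion: (349/59) ≡ 349^29 ≡ 58 (mod 59), i.e. (349/59) = -1.
(349/59) = -1, so 59 is inert.

59 remains inert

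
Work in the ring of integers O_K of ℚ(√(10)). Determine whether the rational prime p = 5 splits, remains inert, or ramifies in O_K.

10 mod 4 = 2, hence disc K = 4·10 = 40 and O_K = ℤ[√10].
Ramification test: 5 | 40. The prime 5 ramifies in K.

ramified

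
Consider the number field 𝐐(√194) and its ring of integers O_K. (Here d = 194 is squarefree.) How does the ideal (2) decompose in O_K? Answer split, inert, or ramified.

ramified — (2) = 𝔭²

d = 194 ≡ 2 (mod 4), so O_K = ℤ[√194] and disc(K) = 4d = 776.
Ramification test: 2 | 776. The prime 2 ramifies in K.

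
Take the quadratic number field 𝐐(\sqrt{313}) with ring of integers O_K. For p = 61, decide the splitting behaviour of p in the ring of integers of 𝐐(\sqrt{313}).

Since 313 ≡ 1 mod 4, the ring of integers is ℤ[(1+√313)/2] with discriminant 313.
61 ∤ 313, so 61 is unramified.
(313/61) = 8^30 mod 61 = 60, giving Legendre symbol -1.
(313/61) = -1, so 61 is inert.

remains prime (inert)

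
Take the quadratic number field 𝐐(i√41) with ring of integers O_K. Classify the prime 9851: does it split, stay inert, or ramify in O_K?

9851 splits in O_K

d = -41 ≡ 3 (mod 4), so O_K = ℤ[√-41] and disc(K) = 4d = -164.
9851 ∤ -164, so 9851 is unramified.
(-41/9851) = 9810^4925 mod 9851 = 1, giving Legendre symbol 1.
(-41/9851) = 1, so 9851 splits.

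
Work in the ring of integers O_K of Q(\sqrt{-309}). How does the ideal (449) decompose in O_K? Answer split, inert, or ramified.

p splits

Since -309 ≢ 1 mod 4, the ring of integers is ℤ[√-309] with discriminant 4·(-309) = -1236.
Since gcd(449, -1236) = 1 the prime 449 does not ramify.
Euler's criterion: (-309)^224 mod 449 = 1. Thus (-309|449) = 1.
(-309/449) = 1, so 449 splits.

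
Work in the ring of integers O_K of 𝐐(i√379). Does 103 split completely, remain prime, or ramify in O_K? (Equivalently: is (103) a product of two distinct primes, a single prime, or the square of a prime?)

split — (103) = 𝔭₁𝔭₂ with 𝔭₁ ≠ 𝔭₂

Since -379 ≡ 1 mod 4, the ring of integers is ℤ[(1+√-379)/2] with discriminant -379.
disc(K) = -379 is not divisible by 103; 103 is unramified.
Compute (-379/103) via Euler: 33^((103-1)/2) mod 103 = 1, so (-379/103) = 1.
Legendre symbol 1 ⇒ 103 is split.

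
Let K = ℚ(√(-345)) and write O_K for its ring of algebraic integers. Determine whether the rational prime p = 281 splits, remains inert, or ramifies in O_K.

-345 mod 4 = 3, hence disc K = 4·(-345) = -1380 and O_K = ℤ[√-345].
281 ∤ -1380, so 281 is unramified.
Euler's criterion: (-345)^140 mod 281 = 1. Thus (-345|281) = 1.
(-345/281) = 1, so 281 splits.

split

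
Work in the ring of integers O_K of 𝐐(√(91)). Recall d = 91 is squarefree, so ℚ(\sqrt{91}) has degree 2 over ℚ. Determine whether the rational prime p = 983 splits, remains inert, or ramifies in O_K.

Since 91 ≢ 1 mod 4, the ring of integers is ℤ[√91] with discriminant 4·91 = 364.
disc(K) = 364 is not divisible by 983; 983 is unramified.
(91/983) = 91^491 mod 983 = 982, giving Legendre symbol -1.
d is a non-residue mod p, hence 983 remains inert in O_K.

inert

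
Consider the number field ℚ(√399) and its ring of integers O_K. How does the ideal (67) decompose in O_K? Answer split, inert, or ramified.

split — (67) = 𝔭₁𝔭₂ with 𝔭₁ ≠ 𝔭₂

399 mod 4 = 3, hence disc K = 4·399 = 1596 and O_K = ℤ[√399].
67 ∤ 1596, so 67 is unramified.
Legendre symbol by Euler's criterion: (399/67) ≡ 399^33 ≡ 1 (mod 67), i.e. (399/67) = 1.
Legendre symbol 1 ⇒ 67 is split.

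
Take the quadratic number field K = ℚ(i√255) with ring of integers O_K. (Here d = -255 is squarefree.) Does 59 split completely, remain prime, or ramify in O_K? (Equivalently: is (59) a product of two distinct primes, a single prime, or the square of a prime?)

59 remains inert

Since -255 ≡ 1 mod 4, the ring of integers is ℤ[(1+√-255)/2] with discriminant -255.
disc(K) = -255 is not divisible by 59; 59 is unramified.
Euler's criterion: (-255)^29 mod 59 = 58. Thus (-255|59) = -1.
Legendre symbol -1 ⇒ 59 is inert.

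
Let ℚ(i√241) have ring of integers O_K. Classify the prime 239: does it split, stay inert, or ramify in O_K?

239 remains inert

d = -241 ≡ 3 (mod 4), so O_K = ℤ[√-241] and disc(K) = 4d = -964.
disc(K) = -964 is not divisible by 239; 239 is unramified.
Legendre symbol by Euler's criterion: (-241/239) ≡ (-241)^119 ≡ 238 (mod 239), i.e. (-241/239) = -1.
(-241/239) = -1, so 239 is inert.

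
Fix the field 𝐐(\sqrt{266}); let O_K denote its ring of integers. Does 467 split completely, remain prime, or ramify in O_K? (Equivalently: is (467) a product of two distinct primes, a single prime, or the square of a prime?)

p splits

d = 266 ≡ 2 (mod 4), so O_K = ℤ[√266] and disc(K) = 4d = 1064.
Since gcd(467, 1064) = 1 the prime 467 does not ramify.
(266/467) = 266^233 mod 467 = 1, giving Legendre symbol 1.
d is a quadratic residue mod p, hence 467 splits in O_K.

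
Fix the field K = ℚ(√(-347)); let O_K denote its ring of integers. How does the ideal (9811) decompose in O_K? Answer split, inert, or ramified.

split

-347 mod 4 = 1, hence disc K = -347 and O_K = ℤ[(1+√-347)/2].
disc(K) = -347 is not divisible by 9811; 9811 is unramified.
Euler's criterion: (-347)^4905 mod 9811 = 1. Thus (-347|9811) = 1.
(-347/9811) = 1, so 9811 splits.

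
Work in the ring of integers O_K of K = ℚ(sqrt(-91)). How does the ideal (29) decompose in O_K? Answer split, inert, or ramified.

29 splits in O_K

Since -91 ≡ 1 mod 4, the ring of integers is ℤ[(1+√-91)/2] with discriminant -91.
Since gcd(29, -91) = 1 the prime 29 does not ramify.
(-91/29) = 25^14 mod 29 = 1, giving Legendre symbol 1.
d is a quadratic residue mod p, hence 29 splits in O_K.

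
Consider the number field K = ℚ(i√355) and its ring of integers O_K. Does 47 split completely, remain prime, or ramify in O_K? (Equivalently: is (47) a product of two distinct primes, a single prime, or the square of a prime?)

-355 mod 4 = 1, hence disc K = -355 and O_K = ℤ[(1+√-355)/2].
disc(K) = -355 is not divisible by 47; 47 is unramified.
Compute (-355/47) via Euler: 21^((47-1)/2) mod 47 = 1, so (-355/47) = 1.
Legendre symbol 1 ⇒ 47 is split.

split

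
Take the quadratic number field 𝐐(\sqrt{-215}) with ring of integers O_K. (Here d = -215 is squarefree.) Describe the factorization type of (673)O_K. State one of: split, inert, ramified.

Since -215 ≡ 1 mod 4, the ring of integers is ℤ[(1+√-215)/2] with discriminant -215.
673 ∤ -215, so 673 is unramified.
Euler's criterion: (-215)^336 mod 673 = 1. Thus (-215|673) = 1.
(-215/673) = 1, so 673 splits.

split — (673) = 𝔭₁𝔭₂ with 𝔭₁ ≠ 𝔭₂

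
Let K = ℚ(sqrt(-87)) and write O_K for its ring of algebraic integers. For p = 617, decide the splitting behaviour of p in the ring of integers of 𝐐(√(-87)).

p splits

-87 mod 4 = 1, hence disc K = -87 and O_K = ℤ[(1+√-87)/2].
disc(K) = -87 is not divisible by 617; 617 is unramified.
Compute (-87/617) via Euler: 530^((617-1)/2) mod 617 = 1, so (-87/617) = 1.
(-87/617) = 1, so 617 splits.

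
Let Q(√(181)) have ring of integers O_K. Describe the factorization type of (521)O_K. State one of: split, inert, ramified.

inert — (521) stays prime in O_K

Since 181 ≡ 1 mod 4, the ring of integers is ℤ[(1+√181)/2] with discriminant 181.
521 ∤ 181, so 521 is unramified.
Legendre symbol by Euler's criterion: (181/521) ≡ 181^260 ≡ 520 (mod 521), i.e. (181/521) = -1.
d is a non-residue mod p, hence 521 remains inert in O_K.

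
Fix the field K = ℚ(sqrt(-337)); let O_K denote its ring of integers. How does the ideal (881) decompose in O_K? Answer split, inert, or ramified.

inert — (881) stays prime in O_K

Since -337 ≢ 1 mod 4, the ring of integers is ℤ[√-337] with discriminant 4·(-337) = -1348.
Since gcd(881, -1348) = 1 the prime 881 does not ramify.
Legendre symbol by Euler's criterion: (-337/881) ≡ (-337)^440 ≡ 880 (mod 881), i.e. (-337/881) = -1.
Legendre symbol -1 ⇒ 881 is inert.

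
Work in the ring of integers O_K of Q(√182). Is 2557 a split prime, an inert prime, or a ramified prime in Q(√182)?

inert — (2557) stays prime in O_K

182 mod 4 = 2, hence disc K = 4·182 = 728 and O_K = ℤ[√182].
2557 ∤ 728, so 2557 is unramified.
Euler's criterion: 182^1278 mod 2557 = 2556. Thus (182|2557) = -1.
(182/2557) = -1, so 2557 is inert.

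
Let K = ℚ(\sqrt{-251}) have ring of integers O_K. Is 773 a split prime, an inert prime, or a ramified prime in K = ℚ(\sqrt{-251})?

splits completely

-251 mod 4 = 1, hence disc K = -251 and O_K = ℤ[(1+√-251)/2].
Since gcd(773, -251) = 1 the prime 773 does not ramify.
Legendre symbol by Euler's criterion: (-251/773) ≡ (-251)^386 ≡ 1 (mod 773), i.e. (-251/773) = 1.
d is a quadratic residue mod p, hence 773 splits in O_K.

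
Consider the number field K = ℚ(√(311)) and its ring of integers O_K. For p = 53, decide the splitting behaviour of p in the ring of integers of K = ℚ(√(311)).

d = 311 ≡ 3 (mod 4), so O_K = ℤ[√311] and disc(K) = 4d = 1244.
disc(K) = 1244 is not divisible by 53; 53 is unramified.
(311/53) = 46^26 mod 53 = 1, giving Legendre symbol 1.
d is a quadratic residue mod p, hence 53 splits in O_K.

split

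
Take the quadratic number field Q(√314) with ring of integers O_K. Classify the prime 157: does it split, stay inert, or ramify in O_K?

Since 314 ≢ 1 mod 4, the ring of integers is ℤ[√314] with discriminant 4·314 = 1256.
disc(K) = 1256 = 157·8, so p = 157 is ramified.

p ramifies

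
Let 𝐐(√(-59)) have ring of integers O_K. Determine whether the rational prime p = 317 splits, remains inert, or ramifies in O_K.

p splits

Since -59 ≡ 1 mod 4, the ring of integers is ℤ[(1+√-59)/2] with discriminant -59.
disc(K) = -59 is not divisible by 317; 317 is unramified.
(-59/317) = 258^158 mod 317 = 1, giving Legendre symbol 1.
Legendre symbol 1 ⇒ 317 is split.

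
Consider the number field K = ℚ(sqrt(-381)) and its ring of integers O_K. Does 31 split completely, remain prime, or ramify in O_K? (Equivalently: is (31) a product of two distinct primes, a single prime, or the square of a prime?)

-381 mod 4 = 3, hence disc K = 4·(-381) = -1524 and O_K = ℤ[√-381].
disc(K) = -1524 is not divisible by 31; 31 is unramified.
Euler's criterion: (-381)^15 mod 31 = 30. Thus (-381|31) = -1.
d is a non-residue mod p, hence 31 remains inert in O_K.

p is inert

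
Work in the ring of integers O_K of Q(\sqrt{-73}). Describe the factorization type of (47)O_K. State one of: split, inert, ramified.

split

-73 mod 4 = 3, hence disc K = 4·(-73) = -292 and O_K = ℤ[√-73].
disc(K) = -292 is not divisible by 47; 47 is unramified.
Compute (-73/47) via Euler: 21^((47-1)/2) mod 47 = 1, so (-73/47) = 1.
Legendre symbol 1 ⇒ 47 is split.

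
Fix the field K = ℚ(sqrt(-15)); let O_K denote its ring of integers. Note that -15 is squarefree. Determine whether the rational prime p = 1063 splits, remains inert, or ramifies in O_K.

inert

d = -15 ≡ 1 (mod 4), so O_K = ℤ[(1+√-15)/2] and disc(K) = d = -15.
disc(K) = -15 is not divisible by 1063; 1063 is unramified.
Compute (-15/1063) via Euler: 1048^((1063-1)/2) mod 1063 = 1062, so (-15/1063) = -1.
(-15/1063) = -1, so 1063 is inert.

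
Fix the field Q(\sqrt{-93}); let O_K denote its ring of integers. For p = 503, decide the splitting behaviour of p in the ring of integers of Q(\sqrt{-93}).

split — (503) = 𝔭₁𝔭₂ with 𝔭₁ ≠ 𝔭₂

d = -93 ≡ 3 (mod 4), so O_K = ℤ[√-93] and disc(K) = 4d = -372.
Since gcd(503, -372) = 1 the prime 503 does not ramify.
(-93/503) = 410^251 mod 503 = 1, giving Legendre symbol 1.
(-93/503) = 1, so 503 splits.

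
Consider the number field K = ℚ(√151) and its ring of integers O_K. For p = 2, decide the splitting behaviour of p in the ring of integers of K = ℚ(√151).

p ramifies

151 mod 4 = 3, hence disc K = 4·151 = 604 and O_K = ℤ[√151].
Ramification test: 2 | 604. The prime 2 ramifies in K.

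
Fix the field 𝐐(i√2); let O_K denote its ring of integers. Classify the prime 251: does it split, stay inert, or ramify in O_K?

splits completely

Since -2 ≢ 1 mod 4, the ring of integers is ℤ[√-2] with discriminant 4·(-2) = -8.
disc(K) = -8 is not divisible by 251; 251 is unramified.
Legendre symbol by Euler's criterion: (-2/251) ≡ (-2)^125 ≡ 1 (mod 251), i.e. (-2/251) = 1.
d is a quadratic residue mod p, hence 251 splits in O_K.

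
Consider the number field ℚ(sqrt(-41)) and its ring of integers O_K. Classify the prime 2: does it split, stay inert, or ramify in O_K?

ramified — (2) = 𝔭²

d = -41 ≡ 3 (mod 4), so O_K = ℤ[√-41] and disc(K) = 4d = -164.
2 divides disc(K) = -164, so 2 ramifies.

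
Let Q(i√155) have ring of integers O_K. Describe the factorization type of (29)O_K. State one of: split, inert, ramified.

inert

-155 mod 4 = 1, hence disc K = -155 and O_K = ℤ[(1+√-155)/2].
29 ∤ -155, so 29 is unramified.
Euler's criterion: (-155)^14 mod 29 = 28. Thus (-155|29) = -1.
d is a non-residue mod p, hence 29 remains inert in O_K.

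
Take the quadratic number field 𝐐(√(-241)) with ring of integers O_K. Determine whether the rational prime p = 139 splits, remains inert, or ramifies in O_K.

d = -241 ≡ 3 (mod 4), so O_K = ℤ[√-241] and disc(K) = 4d = -964.
disc(K) = -964 is not divisible by 139; 139 is unramified.
Compute (-241/139) via Euler: 37^((139-1)/2) mod 139 = 1, so (-241/139) = 1.
Legendre symbol 1 ⇒ 139 is split.

split — (139) = 𝔭₁𝔭₂ with 𝔭₁ ≠ 𝔭₂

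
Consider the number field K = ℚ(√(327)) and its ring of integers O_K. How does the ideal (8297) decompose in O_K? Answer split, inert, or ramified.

Since 327 ≢ 1 mod 4, the ring of integers is ℤ[√327] with discriminant 4·327 = 1308.
8297 ∤ 1308, so 8297 is unramified.
Legendre symbol by Euler's criterion: (327/8297) ≡ 327^4148 ≡ 1 (mod 8297), i.e. (327/8297) = 1.
d is a quadratic residue mod p, hence 8297 splits in O_K.

8297 splits in O_K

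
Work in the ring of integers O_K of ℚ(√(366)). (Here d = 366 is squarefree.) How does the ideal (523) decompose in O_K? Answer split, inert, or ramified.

523 remains inert

366 mod 4 = 2, hence disc K = 4·366 = 1464 and O_K = ℤ[√366].
disc(K) = 1464 is not divisible by 523; 523 is unramified.
Euler's criterion: 366^261 mod 523 = 522. Thus (366|523) = -1.
d is a non-residue mod p, hence 523 remains inert in O_K.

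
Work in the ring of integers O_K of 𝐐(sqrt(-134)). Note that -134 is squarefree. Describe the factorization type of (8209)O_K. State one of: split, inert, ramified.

split

-134 mod 4 = 2, hence disc K = 4·(-134) = -536 and O_K = ℤ[√-134].
Since gcd(8209, -536) = 1 the prime 8209 does not ramify.
Legendre symbol by Euler's criterion: (-134/8209) ≡ (-134)^4104 ≡ 1 (mod 8209), i.e. (-134/8209) = 1.
Legendre symbol 1 ⇒ 8209 is split.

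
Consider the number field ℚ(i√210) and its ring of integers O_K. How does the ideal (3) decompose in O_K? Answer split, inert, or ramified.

d = -210 ≡ 2 (mod 4), so O_K = ℤ[√-210] and disc(K) = 4d = -840.
disc(K) = -840 = 3·(-280), so p = 3 is ramified.

p ramifies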